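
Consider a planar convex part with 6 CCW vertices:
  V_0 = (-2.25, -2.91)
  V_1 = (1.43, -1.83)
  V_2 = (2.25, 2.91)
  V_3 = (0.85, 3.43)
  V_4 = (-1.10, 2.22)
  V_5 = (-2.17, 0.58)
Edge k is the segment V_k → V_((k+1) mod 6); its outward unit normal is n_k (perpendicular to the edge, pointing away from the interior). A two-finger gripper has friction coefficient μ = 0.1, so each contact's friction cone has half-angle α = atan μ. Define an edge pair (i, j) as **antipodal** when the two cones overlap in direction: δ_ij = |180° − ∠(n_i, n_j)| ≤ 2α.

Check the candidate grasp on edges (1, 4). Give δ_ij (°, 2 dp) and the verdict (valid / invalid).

α = atan 0.1 = 5.71°;  2α = 11.42°
edge 1: e_1 = (+0.82, +4.74);  n_1 = (+0.9854, -0.1705)
edge 4: e_4 = (-1.07, -1.64);  n_4 = (-0.8375, +0.5464)
∠(n_1, n_4) = 156.69°
δ = |180° − 156.69°| = 23.31°
23.31° > 2α = 11.42°  →  invalid

δ = 23.31°, invalid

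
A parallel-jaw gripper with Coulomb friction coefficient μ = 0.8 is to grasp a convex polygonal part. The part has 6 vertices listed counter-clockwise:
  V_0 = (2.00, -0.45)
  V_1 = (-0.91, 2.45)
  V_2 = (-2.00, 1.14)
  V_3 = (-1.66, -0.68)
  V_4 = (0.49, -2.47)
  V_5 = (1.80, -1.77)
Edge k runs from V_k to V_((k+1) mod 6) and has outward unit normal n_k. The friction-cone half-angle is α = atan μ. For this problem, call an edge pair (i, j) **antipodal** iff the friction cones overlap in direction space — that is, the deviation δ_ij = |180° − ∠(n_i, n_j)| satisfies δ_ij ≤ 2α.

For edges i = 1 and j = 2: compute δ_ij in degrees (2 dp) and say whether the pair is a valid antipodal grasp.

δ = 129.66°, invalid

α = atan 0.8 = 38.66°;  2α = 77.32°
edge 1: e_1 = (-1.09, -1.31);  n_1 = (-0.7687, +0.6396)
edge 2: e_2 = (+0.34, -1.82);  n_2 = (-0.9830, -0.1836)
∠(n_1, n_2) = 50.34°
δ = |180° − 50.34°| = 129.66°
129.66° > 2α = 77.32°  →  invalid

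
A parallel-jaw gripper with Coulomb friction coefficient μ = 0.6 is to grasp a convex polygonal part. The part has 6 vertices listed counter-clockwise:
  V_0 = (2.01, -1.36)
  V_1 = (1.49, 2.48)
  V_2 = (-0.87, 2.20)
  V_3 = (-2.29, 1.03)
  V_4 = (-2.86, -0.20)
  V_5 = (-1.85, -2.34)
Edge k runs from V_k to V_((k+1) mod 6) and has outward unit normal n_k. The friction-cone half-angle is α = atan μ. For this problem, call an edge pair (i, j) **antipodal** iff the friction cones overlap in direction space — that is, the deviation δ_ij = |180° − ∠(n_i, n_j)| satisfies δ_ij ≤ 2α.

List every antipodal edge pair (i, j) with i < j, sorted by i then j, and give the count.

count = 6; pairs: (0,2), (0,3), (0,4), (1,5), (2,5), (3,5)

α = atan 0.6 = 30.96°;  2α = 61.93°
n_0 = (+0.9910, +0.1342)
n_1 = (-0.1178, +0.9930)
n_2 = (-0.6359, +0.7718)
n_3 = (-0.9073, +0.4205)
n_4 = (-0.9043, -0.4268)
n_5 = (+0.2461, -0.9692)
  (0,1): δ = 90.95°  ·
  (0,2): δ = 58.23°  ✓
  (0,3): δ = 32.58°  ✓
  (0,4): δ = 17.55°  ✓
  (0,5): δ = 96.53°  ·
  (1,2): δ = 147.28°  ·
  (1,3): δ = 121.63°  ·
  (1,4): δ = 71.50°  ·
  (1,5): δ = 7.48°  ✓
  (2,3): δ = 154.35°  ·
  (2,4): δ = 104.22°  ·
  (2,5): δ = 25.24°  ✓
  (3,4): δ = 129.87°  ·
  (3,5): δ = 50.89°  ✓
  (4,5): δ = 101.02°  ·
antipodal pairs: 6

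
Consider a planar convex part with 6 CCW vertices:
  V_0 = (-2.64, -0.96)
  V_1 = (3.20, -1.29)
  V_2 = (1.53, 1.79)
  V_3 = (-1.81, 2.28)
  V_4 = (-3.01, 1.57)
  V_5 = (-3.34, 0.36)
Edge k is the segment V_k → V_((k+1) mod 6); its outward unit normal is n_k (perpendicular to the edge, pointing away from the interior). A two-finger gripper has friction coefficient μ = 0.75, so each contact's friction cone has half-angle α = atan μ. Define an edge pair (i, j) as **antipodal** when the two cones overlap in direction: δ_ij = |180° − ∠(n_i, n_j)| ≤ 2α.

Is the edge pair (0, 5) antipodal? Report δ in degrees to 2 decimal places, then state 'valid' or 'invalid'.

α = atan 0.75 = 36.87°;  2α = 73.74°
edge 0: e_0 = (+5.84, -0.33);  n_0 = (-0.0564, -0.9984)
edge 5: e_5 = (+0.70, -1.32);  n_5 = (-0.8835, -0.4685)
∠(n_0, n_5) = 58.83°
δ = |180° − 58.83°| = 121.17°
121.17° > 2α = 73.74°  →  invalid

δ = 121.17°, invalid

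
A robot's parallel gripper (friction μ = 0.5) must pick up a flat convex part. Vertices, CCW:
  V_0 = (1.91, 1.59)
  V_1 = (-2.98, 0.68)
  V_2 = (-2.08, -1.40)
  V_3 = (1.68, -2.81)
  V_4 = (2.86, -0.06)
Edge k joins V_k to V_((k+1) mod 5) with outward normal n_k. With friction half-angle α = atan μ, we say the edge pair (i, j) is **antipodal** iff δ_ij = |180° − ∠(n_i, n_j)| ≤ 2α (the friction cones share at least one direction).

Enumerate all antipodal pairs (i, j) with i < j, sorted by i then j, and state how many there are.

count = 4; pairs: (0,2), (1,3), (1,4), (2,4)

α = atan 0.5 = 26.57°;  2α = 53.13°
n_0 = (-0.1830, +0.9831)
n_1 = (-0.9178, -0.3971)
n_2 = (-0.3511, -0.9363)
n_3 = (+0.9190, -0.3943)
n_4 = (+0.8666, +0.4990)
  (0,1): δ = 77.14°  ·
  (0,2): δ = 31.10°  ✓
  (0,3): δ = 56.23°  ·
  (0,4): δ = 109.39°  ·
  (1,2): δ = 133.95°  ·
  (1,3): δ = 46.62°  ✓
  (1,4): δ = 6.53°  ✓
  (2,3): δ = 92.67°  ·
  (2,4): δ = 39.51°  ✓
  (3,4): δ = 126.84°  ·
antipodal pairs: 4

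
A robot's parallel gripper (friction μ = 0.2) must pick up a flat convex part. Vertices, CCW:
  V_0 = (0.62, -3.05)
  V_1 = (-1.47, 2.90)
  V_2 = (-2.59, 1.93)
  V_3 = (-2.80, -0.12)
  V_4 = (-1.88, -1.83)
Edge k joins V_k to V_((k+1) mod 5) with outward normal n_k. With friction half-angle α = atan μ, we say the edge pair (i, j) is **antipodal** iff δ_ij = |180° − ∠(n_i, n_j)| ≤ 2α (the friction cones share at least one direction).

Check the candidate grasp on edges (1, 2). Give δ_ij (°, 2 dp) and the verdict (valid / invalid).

α = atan 0.2 = 11.31°;  2α = 22.62°
edge 1: e_1 = (-1.12, -0.97);  n_1 = (-0.6547, +0.7559)
edge 2: e_2 = (-0.21, -2.05);  n_2 = (-0.9948, +0.1019)
∠(n_1, n_2) = 43.26°
δ = |180° − 43.26°| = 136.74°
136.74° > 2α = 22.62°  →  invalid

δ = 136.74°, invalid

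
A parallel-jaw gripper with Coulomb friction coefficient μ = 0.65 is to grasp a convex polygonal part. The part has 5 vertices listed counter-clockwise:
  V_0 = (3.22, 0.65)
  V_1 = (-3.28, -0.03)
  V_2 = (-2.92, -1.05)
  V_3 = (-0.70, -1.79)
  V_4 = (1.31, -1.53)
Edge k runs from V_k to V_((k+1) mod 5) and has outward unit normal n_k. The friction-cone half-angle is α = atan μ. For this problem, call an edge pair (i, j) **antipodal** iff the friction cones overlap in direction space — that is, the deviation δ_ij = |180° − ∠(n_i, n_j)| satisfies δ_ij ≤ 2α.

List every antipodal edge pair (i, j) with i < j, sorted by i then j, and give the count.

count = 4; pairs: (0,2), (0,3), (0,4), (1,4)

α = atan 0.65 = 33.02°;  2α = 66.05°
n_0 = (-0.1040, +0.9946)
n_1 = (-0.9430, -0.3328)
n_2 = (-0.3162, -0.9487)
n_3 = (+0.1283, -0.9917)
n_4 = (+0.7521, -0.6590)
  (0,1): δ = 76.53°  ·
  (0,2): δ = 24.41°  ✓
  (0,3): δ = 1.40°  ✓
  (0,4): δ = 42.80°  ✓
  (1,2): δ = 127.87°  ·
  (1,3): δ = 102.07°  ·
  (1,4): δ = 60.66°  ✓
  (2,3): δ = 154.19°  ·
  (2,4): δ = 112.79°  ·
  (3,4): δ = 138.59°  ·
antipodal pairs: 4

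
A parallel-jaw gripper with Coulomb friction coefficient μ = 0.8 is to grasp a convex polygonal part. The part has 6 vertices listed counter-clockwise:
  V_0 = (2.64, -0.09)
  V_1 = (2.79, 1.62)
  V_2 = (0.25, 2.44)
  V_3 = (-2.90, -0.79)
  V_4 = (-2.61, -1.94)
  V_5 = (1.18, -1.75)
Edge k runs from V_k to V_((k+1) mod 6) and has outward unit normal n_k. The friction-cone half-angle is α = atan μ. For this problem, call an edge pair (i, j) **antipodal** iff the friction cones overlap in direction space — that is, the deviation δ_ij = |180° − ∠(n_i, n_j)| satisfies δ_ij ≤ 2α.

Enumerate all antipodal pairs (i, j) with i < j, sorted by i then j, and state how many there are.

α = atan 0.8 = 38.66°;  2α = 77.32°
n_0 = (+0.9962, -0.0874)
n_1 = (+0.3072, +0.9516)
n_2 = (-0.7159, +0.6982)
n_3 = (-0.9696, -0.2445)
n_4 = (+0.0501, -0.9987)
n_5 = (+0.7509, -0.6604)
  (0,1): δ = 102.88°  ·
  (0,2): δ = 39.27°  ✓
  (0,3): δ = 19.17°  ✓
  (0,4): δ = 97.88°  ·
  (0,5): δ = 143.68°  ·
  (1,2): δ = 116.39°  ·
  (1,3): δ = 57.95°  ✓
  (1,4): δ = 20.76°  ✓
  (1,5): δ = 66.56°  ✓
  (2,3): δ = 121.56°  ·
  (2,4): δ = 42.85°  ✓
  (2,5): δ = 2.95°  ✓
  (3,4): δ = 101.28°  ·
  (3,5): δ = 55.49°  ✓
  (4,5): δ = 134.20°  ·
antipodal pairs: 8

count = 8; pairs: (0,2), (0,3), (1,3), (1,4), (1,5), (2,4), (2,5), (3,5)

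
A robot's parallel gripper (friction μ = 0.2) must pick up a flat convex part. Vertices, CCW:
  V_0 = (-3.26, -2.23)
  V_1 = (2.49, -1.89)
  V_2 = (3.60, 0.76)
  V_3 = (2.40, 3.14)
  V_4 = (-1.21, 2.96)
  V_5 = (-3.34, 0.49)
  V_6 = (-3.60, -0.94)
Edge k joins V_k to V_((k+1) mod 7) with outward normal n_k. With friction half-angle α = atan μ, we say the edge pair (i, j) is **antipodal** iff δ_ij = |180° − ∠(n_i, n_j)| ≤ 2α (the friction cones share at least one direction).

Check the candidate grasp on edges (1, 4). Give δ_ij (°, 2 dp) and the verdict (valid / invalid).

δ = 18.05°, valid

α = atan 0.2 = 11.31°;  2α = 22.62°
edge 1: e_1 = (+1.11, +2.65);  n_1 = (+0.9224, -0.3863)
edge 4: e_4 = (-2.13, -2.47);  n_4 = (-0.7573, +0.6531)
∠(n_1, n_4) = 161.95°
δ = |180° − 161.95°| = 18.05°
18.05° ≤ 2α = 22.62°  →  valid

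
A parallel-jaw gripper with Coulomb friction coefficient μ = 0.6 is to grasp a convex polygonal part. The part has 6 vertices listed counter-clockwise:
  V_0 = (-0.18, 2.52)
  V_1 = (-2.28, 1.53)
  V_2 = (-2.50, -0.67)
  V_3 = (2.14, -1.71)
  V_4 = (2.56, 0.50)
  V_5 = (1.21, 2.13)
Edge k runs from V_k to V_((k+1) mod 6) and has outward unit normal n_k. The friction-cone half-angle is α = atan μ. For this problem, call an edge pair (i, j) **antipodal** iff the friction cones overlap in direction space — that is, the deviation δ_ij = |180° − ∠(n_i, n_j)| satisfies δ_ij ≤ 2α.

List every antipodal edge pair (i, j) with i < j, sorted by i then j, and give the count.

α = atan 0.6 = 30.96°;  2α = 61.93°
n_0 = (-0.4264, +0.9045)
n_1 = (-0.9950, +0.0995)
n_2 = (-0.2187, -0.9758)
n_3 = (+0.9824, -0.1867)
n_4 = (+0.7702, +0.6379)
n_5 = (+0.2701, +0.9628)
  (0,1): δ = 120.95°  ·
  (0,2): δ = 37.87°  ✓
  (0,3): δ = 54.00°  ✓
  (0,4): δ = 104.39°  ·
  (0,5): δ = 139.09°  ·
  (1,2): δ = 96.92°  ·
  (1,3): δ = 5.05°  ✓
  (1,4): δ = 45.34°  ✓
  (1,5): δ = 80.04°  ·
  (2,3): δ = 88.13°  ·
  (2,4): δ = 37.73°  ✓
  (2,5): δ = 3.04°  ✓
  (3,4): δ = 129.61°  ·
  (3,5): δ = 94.91°  ·
  (4,5): δ = 145.31°  ·
antipodal pairs: 6

count = 6; pairs: (0,2), (0,3), (1,3), (1,4), (2,4), (2,5)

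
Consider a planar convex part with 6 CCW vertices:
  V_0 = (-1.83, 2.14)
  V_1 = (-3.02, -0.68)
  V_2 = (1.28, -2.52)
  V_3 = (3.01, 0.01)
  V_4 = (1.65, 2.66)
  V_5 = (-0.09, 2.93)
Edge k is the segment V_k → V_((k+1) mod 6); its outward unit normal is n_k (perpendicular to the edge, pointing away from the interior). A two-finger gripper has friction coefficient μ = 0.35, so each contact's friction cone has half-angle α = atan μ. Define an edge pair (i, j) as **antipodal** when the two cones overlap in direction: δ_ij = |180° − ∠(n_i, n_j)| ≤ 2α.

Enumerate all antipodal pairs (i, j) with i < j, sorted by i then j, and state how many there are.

α = atan 0.35 = 19.29°;  2α = 38.58°
n_0 = (-0.9213, +0.3888)
n_1 = (-0.3934, -0.9194)
n_2 = (+0.8255, -0.5644)
n_3 = (+0.8897, +0.4566)
n_4 = (+0.1533, +0.9882)
n_5 = (-0.4134, +0.9105)
  (0,1): δ = 90.29°  ·
  (0,2): δ = 11.49°  ✓
  (0,3): δ = 50.05°  ·
  (0,4): δ = 104.06°  ·
  (0,5): δ = 137.30°  ·
  (1,2): δ = 101.20°  ·
  (1,3): δ = 39.67°  ·
  (1,4): δ = 14.35°  ✓
  (1,5): δ = 47.59°  ·
  (2,3): δ = 118.47°  ·
  (2,4): δ = 64.46°  ·
  (2,5): δ = 31.22°  ✓
  (3,4): δ = 125.99°  ·
  (3,5): δ = 92.75°  ·
  (4,5): δ = 146.76°  ·
antipodal pairs: 3

count = 3; pairs: (0,2), (1,4), (2,5)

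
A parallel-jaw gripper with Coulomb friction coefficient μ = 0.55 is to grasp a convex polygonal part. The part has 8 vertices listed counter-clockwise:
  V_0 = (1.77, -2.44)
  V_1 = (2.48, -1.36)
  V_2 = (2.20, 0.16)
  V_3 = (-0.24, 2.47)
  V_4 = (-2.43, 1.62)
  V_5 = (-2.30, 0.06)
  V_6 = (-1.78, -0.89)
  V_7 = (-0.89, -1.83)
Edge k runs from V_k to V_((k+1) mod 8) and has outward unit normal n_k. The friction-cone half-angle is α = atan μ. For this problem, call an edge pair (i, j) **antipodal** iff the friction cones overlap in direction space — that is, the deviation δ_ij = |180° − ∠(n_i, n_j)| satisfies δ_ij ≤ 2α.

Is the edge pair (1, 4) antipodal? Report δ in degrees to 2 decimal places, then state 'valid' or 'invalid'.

δ = 5.67°, valid

α = atan 0.55 = 28.81°;  2α = 57.62°
edge 1: e_1 = (-0.28, +1.52);  n_1 = (+0.9835, +0.1812)
edge 4: e_4 = (+0.13, -1.56);  n_4 = (-0.9965, -0.0830)
∠(n_1, n_4) = 174.33°
δ = |180° − 174.33°| = 5.67°
5.67° ≤ 2α = 57.62°  →  valid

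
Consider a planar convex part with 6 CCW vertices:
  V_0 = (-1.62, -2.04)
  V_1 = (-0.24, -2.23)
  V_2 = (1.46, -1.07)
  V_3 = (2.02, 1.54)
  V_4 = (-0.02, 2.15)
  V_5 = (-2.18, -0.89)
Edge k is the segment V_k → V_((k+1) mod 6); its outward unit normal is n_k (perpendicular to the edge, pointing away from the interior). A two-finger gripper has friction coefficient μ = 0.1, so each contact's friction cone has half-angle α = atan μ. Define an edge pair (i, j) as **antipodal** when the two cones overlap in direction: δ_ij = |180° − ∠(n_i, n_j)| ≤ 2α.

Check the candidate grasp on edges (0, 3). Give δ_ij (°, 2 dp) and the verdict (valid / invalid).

δ = 8.81°, valid

α = atan 0.1 = 5.71°;  2α = 11.42°
edge 0: e_0 = (+1.38, -0.19);  n_0 = (-0.1364, -0.9907)
edge 3: e_3 = (-2.04, +0.61);  n_3 = (+0.2865, +0.9581)
∠(n_0, n_3) = 171.19°
δ = |180° − 171.19°| = 8.81°
8.81° ≤ 2α = 11.42°  →  valid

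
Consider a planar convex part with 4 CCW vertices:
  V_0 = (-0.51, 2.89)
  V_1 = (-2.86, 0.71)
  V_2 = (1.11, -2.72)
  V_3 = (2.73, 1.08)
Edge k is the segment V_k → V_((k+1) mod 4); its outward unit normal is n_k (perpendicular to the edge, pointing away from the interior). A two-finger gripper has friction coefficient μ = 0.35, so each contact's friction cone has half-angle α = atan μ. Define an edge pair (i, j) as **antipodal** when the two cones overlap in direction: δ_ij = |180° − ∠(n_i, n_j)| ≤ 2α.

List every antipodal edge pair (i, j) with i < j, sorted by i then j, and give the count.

α = atan 0.35 = 19.29°;  2α = 38.58°
n_0 = (-0.6801, +0.7331)
n_1 = (-0.6538, -0.7567)
n_2 = (+0.9199, -0.3922)
n_3 = (+0.4877, +0.8730)
  (0,1): δ = 83.68°  ·
  (0,2): δ = 24.06°  ✓
  (0,3): δ = 107.96°  ·
  (1,2): δ = 72.26°  ·
  (1,3): δ = 11.64°  ✓
  (2,3): δ = 96.10°  ·
antipodal pairs: 2

count = 2; pairs: (0,2), (1,3)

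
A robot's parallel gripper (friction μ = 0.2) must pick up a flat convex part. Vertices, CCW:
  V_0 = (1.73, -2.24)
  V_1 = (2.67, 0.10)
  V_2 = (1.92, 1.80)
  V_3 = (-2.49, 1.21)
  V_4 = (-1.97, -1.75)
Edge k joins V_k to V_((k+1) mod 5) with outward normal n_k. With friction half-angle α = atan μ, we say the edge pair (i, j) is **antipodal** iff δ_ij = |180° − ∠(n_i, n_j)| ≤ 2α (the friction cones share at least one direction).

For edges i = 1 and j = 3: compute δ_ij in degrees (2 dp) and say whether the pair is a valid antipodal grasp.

α = atan 0.2 = 11.31°;  2α = 22.62°
edge 1: e_1 = (-0.75, +1.70);  n_1 = (+0.9149, +0.4036)
edge 3: e_3 = (+0.52, -2.96);  n_3 = (-0.9849, -0.1730)
∠(n_1, n_3) = 166.16°
δ = |180° − 166.16°| = 13.84°
13.84° ≤ 2α = 22.62°  →  valid

δ = 13.84°, valid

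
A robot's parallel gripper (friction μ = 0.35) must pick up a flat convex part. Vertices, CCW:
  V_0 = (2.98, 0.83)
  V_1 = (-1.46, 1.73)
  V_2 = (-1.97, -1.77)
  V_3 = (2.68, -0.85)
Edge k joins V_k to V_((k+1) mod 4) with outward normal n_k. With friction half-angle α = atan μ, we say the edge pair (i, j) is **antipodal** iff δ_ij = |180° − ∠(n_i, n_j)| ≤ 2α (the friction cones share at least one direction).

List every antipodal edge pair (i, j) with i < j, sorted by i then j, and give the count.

count = 2; pairs: (0,2), (1,3)

α = atan 0.35 = 19.29°;  2α = 38.58°
n_0 = (+0.1987, +0.9801)
n_1 = (-0.9895, +0.1442)
n_2 = (+0.1941, -0.9810)
n_3 = (+0.9844, -0.1758)
  (0,1): δ = 86.83°  ·
  (0,2): δ = 22.65°  ✓
  (0,3): δ = 91.33°  ·
  (1,2): δ = 70.52°  ·
  (1,3): δ = 1.83°  ✓
  (2,3): δ = 111.32°  ·
antipodal pairs: 2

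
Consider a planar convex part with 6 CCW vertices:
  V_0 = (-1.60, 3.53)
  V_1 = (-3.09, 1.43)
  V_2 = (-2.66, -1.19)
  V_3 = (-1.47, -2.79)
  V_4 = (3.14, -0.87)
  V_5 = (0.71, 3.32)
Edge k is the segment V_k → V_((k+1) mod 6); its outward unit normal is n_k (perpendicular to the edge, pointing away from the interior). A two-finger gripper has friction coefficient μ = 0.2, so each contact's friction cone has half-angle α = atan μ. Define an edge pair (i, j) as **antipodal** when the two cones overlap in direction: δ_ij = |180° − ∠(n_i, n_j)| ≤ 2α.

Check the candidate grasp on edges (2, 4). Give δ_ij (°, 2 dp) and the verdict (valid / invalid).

δ = 6.53°, valid

α = atan 0.2 = 11.31°;  2α = 22.62°
edge 2: e_2 = (+1.19, -1.60);  n_2 = (-0.8024, -0.5968)
edge 4: e_4 = (-2.43, +4.19);  n_4 = (+0.8650, +0.5017)
∠(n_2, n_4) = 173.47°
δ = |180° − 173.47°| = 6.53°
6.53° ≤ 2α = 22.62°  →  valid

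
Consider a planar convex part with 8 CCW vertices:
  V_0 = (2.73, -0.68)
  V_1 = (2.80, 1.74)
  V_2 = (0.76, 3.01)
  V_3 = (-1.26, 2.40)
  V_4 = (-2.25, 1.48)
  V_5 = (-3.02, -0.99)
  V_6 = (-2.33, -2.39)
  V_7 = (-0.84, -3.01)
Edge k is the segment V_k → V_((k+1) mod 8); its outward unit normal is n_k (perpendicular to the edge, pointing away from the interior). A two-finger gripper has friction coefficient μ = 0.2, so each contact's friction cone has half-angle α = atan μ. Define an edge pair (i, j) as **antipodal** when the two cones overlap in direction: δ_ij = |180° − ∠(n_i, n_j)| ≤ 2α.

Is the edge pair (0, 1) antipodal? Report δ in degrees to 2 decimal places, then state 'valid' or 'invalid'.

α = atan 0.2 = 11.31°;  2α = 22.62°
edge 0: e_0 = (+0.07, +2.42);  n_0 = (+0.9996, -0.0289)
edge 1: e_1 = (-2.04, +1.27);  n_1 = (+0.5285, +0.8489)
∠(n_0, n_1) = 59.75°
δ = |180° − 59.75°| = 120.25°
120.25° > 2α = 22.62°  →  invalid

δ = 120.25°, invalid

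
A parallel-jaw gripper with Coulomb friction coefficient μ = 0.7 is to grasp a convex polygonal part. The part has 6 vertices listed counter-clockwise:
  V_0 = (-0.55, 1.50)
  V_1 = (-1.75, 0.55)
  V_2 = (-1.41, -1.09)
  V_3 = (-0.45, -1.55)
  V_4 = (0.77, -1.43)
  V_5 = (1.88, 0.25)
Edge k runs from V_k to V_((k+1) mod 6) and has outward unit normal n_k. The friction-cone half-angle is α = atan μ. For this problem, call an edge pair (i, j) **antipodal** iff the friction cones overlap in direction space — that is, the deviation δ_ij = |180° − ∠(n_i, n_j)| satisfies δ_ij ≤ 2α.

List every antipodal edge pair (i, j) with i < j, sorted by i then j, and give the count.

α = atan 0.7 = 34.99°;  2α = 69.98°
n_0 = (-0.6207, +0.7840)
n_1 = (-0.9792, -0.2030)
n_2 = (-0.4321, -0.9018)
n_3 = (+0.0979, -0.9952)
n_4 = (+0.8343, -0.5513)
n_5 = (+0.4574, +0.8892)
  (0,1): δ = 116.66°  ·
  (0,2): δ = 63.97°  ✓
  (0,3): δ = 32.75°  ✓
  (0,4): δ = 18.18°  ✓
  (0,5): δ = 114.41°  ·
  (1,2): δ = 127.31°  ·
  (1,3): δ = 96.09°  ·
  (1,4): δ = 45.17°  ✓
  (1,5): δ = 51.07°  ✓
  (2,3): δ = 148.78°  ·
  (2,4): δ = 97.85°  ·
  (2,5): δ = 1.62°  ✓
  (3,4): δ = 129.07°  ·
  (3,5): δ = 32.84°  ✓
  (4,5): δ = 83.77°  ·
antipodal pairs: 7

count = 7; pairs: (0,2), (0,3), (0,4), (1,4), (1,5), (2,5), (3,5)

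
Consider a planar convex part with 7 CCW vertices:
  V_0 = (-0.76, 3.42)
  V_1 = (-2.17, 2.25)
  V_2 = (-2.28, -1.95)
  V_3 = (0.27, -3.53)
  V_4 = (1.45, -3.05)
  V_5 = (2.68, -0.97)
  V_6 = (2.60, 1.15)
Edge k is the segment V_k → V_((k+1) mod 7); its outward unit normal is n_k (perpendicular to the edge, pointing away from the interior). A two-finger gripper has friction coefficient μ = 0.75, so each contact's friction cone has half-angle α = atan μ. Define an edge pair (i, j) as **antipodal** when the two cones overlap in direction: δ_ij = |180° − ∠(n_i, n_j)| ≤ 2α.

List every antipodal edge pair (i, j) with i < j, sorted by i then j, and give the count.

count = 11; pairs: (0,2), (0,3), (0,4), (0,5), (1,3), (1,4), (1,5), (1,6), (2,5), (2,6), (3,6)

α = atan 0.75 = 36.87°;  2α = 73.74°
n_0 = (-0.6386, +0.7696)
n_1 = (-0.9997, +0.0262)
n_2 = (-0.5267, -0.8501)
n_3 = (+0.3768, -0.9263)
n_4 = (+0.8608, -0.5090)
n_5 = (+0.9993, +0.0377)
n_6 = (+0.5598, +0.8286)
  (0,1): δ = 131.19°  ·
  (0,2): δ = 71.47°  ✓
  (0,3): δ = 17.55°  ✓
  (0,4): δ = 19.72°  ✓
  (0,5): δ = 52.48°  ✓
  (0,6): δ = 106.27°  ·
  (1,2): δ = 120.28°  ·
  (1,3): δ = 66.36°  ✓
  (1,4): δ = 29.10°  ✓
  (1,5): δ = 3.66°  ✓
  (1,6): δ = 57.46°  ✓
  (2,3): δ = 126.08°  ·
  (2,4): δ = 88.82°  ·
  (2,5): δ = 56.06°  ✓
  (2,6): δ = 2.26°  ✓
  (3,4): δ = 142.73°  ·
  (3,5): δ = 109.97°  ·
  (3,6): δ = 56.18°  ✓
  (4,5): δ = 147.24°  ·
  (4,6): δ = 93.44°  ·
  (5,6): δ = 126.20°  ·
antipodal pairs: 11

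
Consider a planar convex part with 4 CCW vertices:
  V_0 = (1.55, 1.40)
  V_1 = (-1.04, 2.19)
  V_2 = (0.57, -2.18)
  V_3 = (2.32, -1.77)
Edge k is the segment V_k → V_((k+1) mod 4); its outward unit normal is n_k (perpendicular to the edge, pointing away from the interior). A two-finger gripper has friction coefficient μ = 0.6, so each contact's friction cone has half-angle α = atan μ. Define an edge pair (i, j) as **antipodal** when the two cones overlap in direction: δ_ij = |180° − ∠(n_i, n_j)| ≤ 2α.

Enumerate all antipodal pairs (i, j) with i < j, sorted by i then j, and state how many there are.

count = 3; pairs: (0,1), (0,2), (1,3)

α = atan 0.6 = 30.96°;  2α = 61.93°
n_0 = (+0.2917, +0.9565)
n_1 = (-0.9383, -0.3457)
n_2 = (+0.2281, -0.9736)
n_3 = (+0.9717, +0.2360)
  (0,1): δ = 52.81°  ✓
  (0,2): δ = 30.15°  ✓
  (0,3): δ = 120.62°  ·
  (1,2): δ = 97.04°  ·
  (1,3): δ = 6.57°  ✓
  (2,3): δ = 89.53°  ·
antipodal pairs: 3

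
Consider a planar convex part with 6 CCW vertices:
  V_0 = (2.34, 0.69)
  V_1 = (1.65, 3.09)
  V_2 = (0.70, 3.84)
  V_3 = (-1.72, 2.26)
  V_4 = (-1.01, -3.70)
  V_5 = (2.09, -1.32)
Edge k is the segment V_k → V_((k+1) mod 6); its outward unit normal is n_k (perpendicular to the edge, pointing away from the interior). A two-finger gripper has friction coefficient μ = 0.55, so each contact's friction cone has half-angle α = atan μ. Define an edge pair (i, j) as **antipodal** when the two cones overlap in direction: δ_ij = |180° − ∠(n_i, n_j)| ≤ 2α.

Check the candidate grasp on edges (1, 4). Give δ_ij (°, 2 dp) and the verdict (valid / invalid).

δ = 75.81°, invalid

α = atan 0.55 = 28.81°;  2α = 57.62°
edge 1: e_1 = (-0.95, +0.75);  n_1 = (+0.6196, +0.7849)
edge 4: e_4 = (+3.10, +2.38);  n_4 = (+0.6090, -0.7932)
∠(n_1, n_4) = 104.19°
δ = |180° − 104.19°| = 75.81°
75.81° > 2α = 57.62°  →  invalid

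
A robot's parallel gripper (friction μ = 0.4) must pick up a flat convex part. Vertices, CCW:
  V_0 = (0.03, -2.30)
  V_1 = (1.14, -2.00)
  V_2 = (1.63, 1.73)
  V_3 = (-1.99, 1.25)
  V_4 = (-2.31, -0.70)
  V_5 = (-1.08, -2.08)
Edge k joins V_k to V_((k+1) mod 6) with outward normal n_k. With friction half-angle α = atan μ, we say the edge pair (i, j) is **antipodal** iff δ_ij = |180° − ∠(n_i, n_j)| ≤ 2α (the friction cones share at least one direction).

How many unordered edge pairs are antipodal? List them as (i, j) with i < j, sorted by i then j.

α = atan 0.4 = 21.80°;  2α = 43.60°
n_0 = (+0.2609, -0.9654)
n_1 = (+0.9915, -0.1302)
n_2 = (-0.1314, +0.9913)
n_3 = (-0.9868, +0.1619)
n_4 = (-0.7465, -0.6654)
n_5 = (-0.1944, -0.9809)
  (0,1): δ = 112.61°  ·
  (0,2): δ = 7.57°  ✓
  (0,3): δ = 65.56°  ·
  (0,4): δ = 116.59°  ·
  (0,5): δ = 153.67°  ·
  (1,2): δ = 74.96°  ·
  (1,3): δ = 1.84°  ✓
  (1,4): δ = 49.19°  ·
  (1,5): δ = 86.27°  ·
  (2,3): δ = 106.87°  ·
  (2,4): δ = 55.84°  ·
  (2,5): δ = 18.76°  ✓
  (3,4): δ = 128.97°  ·
  (3,5): δ = 91.89°  ·
  (4,5): δ = 142.92°  ·
antipodal pairs: 3

count = 3; pairs: (0,2), (1,3), (2,5)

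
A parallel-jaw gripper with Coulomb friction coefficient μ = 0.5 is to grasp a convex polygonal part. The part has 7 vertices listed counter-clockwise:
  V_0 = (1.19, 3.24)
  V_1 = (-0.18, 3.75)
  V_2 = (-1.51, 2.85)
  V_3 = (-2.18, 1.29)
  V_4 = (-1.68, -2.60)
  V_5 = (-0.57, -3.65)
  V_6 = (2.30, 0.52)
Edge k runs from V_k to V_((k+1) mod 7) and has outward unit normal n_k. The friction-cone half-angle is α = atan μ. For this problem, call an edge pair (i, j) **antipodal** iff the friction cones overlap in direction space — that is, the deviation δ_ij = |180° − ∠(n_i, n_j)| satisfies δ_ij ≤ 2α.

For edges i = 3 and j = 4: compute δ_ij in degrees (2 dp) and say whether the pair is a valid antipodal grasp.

δ = 140.73°, invalid

α = atan 0.5 = 26.57°;  2α = 53.13°
edge 3: e_3 = (+0.50, -3.89);  n_3 = (-0.9918, -0.1275)
edge 4: e_4 = (+1.11, -1.05);  n_4 = (-0.6872, -0.7265)
∠(n_3, n_4) = 39.27°
δ = |180° − 39.27°| = 140.73°
140.73° > 2α = 53.13°  →  invalid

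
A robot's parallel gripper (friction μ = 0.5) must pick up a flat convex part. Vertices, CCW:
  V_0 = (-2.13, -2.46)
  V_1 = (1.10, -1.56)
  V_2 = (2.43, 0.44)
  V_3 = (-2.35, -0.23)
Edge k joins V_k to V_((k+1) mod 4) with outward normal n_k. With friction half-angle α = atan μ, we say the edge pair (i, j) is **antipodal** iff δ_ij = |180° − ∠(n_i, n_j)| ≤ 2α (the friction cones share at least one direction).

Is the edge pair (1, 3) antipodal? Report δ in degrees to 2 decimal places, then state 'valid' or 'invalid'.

δ = 39.26°, valid

α = atan 0.5 = 26.57°;  2α = 53.13°
edge 1: e_1 = (+1.33, +2.00);  n_1 = (+0.8327, -0.5537)
edge 3: e_3 = (+0.22, -2.23);  n_3 = (-0.9952, -0.0982)
∠(n_1, n_3) = 140.74°
δ = |180° − 140.74°| = 39.26°
39.26° ≤ 2α = 53.13°  →  valid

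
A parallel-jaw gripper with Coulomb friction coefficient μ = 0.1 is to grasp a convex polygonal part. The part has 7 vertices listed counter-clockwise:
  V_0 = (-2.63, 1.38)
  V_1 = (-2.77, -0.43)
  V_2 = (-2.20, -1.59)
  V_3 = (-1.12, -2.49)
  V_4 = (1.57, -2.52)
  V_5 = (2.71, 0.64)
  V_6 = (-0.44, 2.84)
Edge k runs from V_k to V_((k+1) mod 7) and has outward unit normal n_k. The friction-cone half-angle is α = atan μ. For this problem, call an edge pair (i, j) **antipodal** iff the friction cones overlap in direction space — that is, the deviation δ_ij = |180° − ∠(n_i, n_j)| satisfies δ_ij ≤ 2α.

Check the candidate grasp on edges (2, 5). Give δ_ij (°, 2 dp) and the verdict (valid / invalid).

δ = 4.87°, valid

α = atan 0.1 = 5.71°;  2α = 11.42°
edge 2: e_2 = (+1.08, -0.90);  n_2 = (-0.6402, -0.7682)
edge 5: e_5 = (-3.15, +2.20);  n_5 = (+0.5726, +0.8198)
∠(n_2, n_5) = 175.13°
δ = |180° − 175.13°| = 4.87°
4.87° ≤ 2α = 11.42°  →  valid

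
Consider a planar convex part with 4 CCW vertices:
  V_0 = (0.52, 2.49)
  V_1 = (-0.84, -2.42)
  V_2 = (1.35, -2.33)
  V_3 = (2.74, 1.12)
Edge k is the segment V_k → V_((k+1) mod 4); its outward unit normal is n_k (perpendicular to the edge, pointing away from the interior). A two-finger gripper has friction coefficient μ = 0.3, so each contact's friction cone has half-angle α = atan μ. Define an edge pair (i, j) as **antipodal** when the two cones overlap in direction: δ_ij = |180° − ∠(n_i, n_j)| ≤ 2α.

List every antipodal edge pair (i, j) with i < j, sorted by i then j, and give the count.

α = atan 0.3 = 16.70°;  2α = 33.40°
n_0 = (-0.9637, +0.2669)
n_1 = (+0.0411, -0.9992)
n_2 = (+0.9275, -0.3737)
n_3 = (+0.5252, +0.8510)
  (0,1): δ = 72.16°  ·
  (0,2): δ = 6.46°  ✓
  (0,3): δ = 73.80°  ·
  (1,2): δ = 114.30°  ·
  (1,3): δ = 34.03°  ·
  (2,3): δ = 99.74°  ·
antipodal pairs: 1

count = 1; pairs: (0,2)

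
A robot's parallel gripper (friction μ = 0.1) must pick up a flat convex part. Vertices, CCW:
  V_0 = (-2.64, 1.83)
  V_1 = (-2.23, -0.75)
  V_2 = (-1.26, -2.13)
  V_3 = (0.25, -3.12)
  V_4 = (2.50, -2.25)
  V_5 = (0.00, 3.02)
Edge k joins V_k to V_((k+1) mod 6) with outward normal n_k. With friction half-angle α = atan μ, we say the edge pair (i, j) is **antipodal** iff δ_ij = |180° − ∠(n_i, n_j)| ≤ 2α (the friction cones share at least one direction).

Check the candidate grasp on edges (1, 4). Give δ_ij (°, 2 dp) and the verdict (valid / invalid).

δ = 9.72°, valid

α = atan 0.1 = 5.71°;  2α = 11.42°
edge 1: e_1 = (+0.97, -1.38);  n_1 = (-0.8181, -0.5751)
edge 4: e_4 = (-2.50, +5.27);  n_4 = (+0.9035, +0.4286)
∠(n_1, n_4) = 170.28°
δ = |180° − 170.28°| = 9.72°
9.72° ≤ 2α = 11.42°  →  valid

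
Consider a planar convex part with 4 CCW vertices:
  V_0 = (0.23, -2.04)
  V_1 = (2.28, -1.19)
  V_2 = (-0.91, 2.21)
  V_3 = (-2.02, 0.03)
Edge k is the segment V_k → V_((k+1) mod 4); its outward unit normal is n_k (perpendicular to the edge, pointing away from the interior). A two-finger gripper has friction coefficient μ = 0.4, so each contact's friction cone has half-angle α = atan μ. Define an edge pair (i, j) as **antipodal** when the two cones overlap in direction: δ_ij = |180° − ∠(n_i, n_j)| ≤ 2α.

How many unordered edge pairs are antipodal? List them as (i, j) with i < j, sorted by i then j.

α = atan 0.4 = 21.80°;  2α = 43.60°
n_0 = (+0.3830, -0.9237)
n_1 = (+0.7293, +0.6842)
n_2 = (-0.8911, +0.4537)
n_3 = (-0.6771, -0.7359)
  (0,1): δ = 69.35°  ·
  (0,2): δ = 40.50°  ✓
  (0,3): δ = 114.87°  ·
  (1,2): δ = 70.16°  ·
  (1,3): δ = 4.21°  ✓
  (2,3): δ = 105.63°  ·
antipodal pairs: 2

count = 2; pairs: (0,2), (1,3)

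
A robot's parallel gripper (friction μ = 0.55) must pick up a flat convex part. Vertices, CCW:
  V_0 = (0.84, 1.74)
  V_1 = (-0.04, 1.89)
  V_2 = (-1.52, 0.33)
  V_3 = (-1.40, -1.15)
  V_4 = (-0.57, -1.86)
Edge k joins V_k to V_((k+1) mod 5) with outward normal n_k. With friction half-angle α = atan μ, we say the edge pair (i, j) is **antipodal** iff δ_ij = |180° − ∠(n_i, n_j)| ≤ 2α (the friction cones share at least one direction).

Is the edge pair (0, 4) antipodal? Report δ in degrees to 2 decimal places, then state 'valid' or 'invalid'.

δ = 78.28°, invalid

α = atan 0.55 = 28.81°;  2α = 57.62°
edge 0: e_0 = (-0.88, +0.15);  n_0 = (+0.1680, +0.9858)
edge 4: e_4 = (+1.41, +3.60);  n_4 = (+0.9311, -0.3647)
∠(n_0, n_4) = 101.72°
δ = |180° − 101.72°| = 78.28°
78.28° > 2α = 57.62°  →  invalid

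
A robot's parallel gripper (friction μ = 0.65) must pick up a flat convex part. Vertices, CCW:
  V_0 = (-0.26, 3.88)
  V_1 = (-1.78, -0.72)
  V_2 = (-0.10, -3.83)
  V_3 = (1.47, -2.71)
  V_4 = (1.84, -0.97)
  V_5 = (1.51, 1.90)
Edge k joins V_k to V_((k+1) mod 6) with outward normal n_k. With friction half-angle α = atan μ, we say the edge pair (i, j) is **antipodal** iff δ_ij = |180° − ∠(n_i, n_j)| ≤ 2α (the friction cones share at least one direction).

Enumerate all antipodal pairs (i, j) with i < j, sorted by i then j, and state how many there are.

count = 7; pairs: (0,2), (0,3), (0,4), (0,5), (1,3), (1,4), (1,5)

α = atan 0.65 = 33.02°;  2α = 66.05°
n_0 = (-0.9495, +0.3137)
n_1 = (-0.8798, -0.4753)
n_2 = (+0.5807, -0.8141)
n_3 = (+0.9781, -0.2080)
n_4 = (+0.9935, +0.1142)
n_5 = (+0.7455, +0.6665)
  (0,1): δ = 133.34°  ·
  (0,2): δ = 36.21°  ✓
  (0,3): δ = 6.28°  ✓
  (0,4): δ = 24.84°  ✓
  (0,5): δ = 60.08°  ✓
  (1,2): δ = 82.87°  ·
  (1,3): δ = 40.38°  ✓
  (1,4): δ = 21.82°  ✓
  (1,5): δ = 13.42°  ✓
  (2,3): δ = 137.51°  ·
  (2,4): δ = 118.94°  ·
  (2,5): δ = 83.71°  ·
  (3,4): δ = 161.44°  ·
  (3,5): δ = 126.20°  ·
  (4,5): δ = 144.76°  ·
antipodal pairs: 7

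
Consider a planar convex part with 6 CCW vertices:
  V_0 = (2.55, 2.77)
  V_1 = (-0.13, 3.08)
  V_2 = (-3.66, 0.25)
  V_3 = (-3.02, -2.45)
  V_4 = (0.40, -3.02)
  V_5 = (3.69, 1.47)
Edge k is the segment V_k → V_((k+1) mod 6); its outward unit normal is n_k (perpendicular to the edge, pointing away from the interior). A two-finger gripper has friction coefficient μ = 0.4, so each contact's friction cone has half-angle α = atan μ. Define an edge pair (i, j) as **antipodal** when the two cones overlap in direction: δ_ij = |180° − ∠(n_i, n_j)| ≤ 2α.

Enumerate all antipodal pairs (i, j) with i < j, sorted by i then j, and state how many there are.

α = atan 0.4 = 21.80°;  2α = 43.60°
n_0 = (+0.1149, +0.9934)
n_1 = (-0.6255, +0.7802)
n_2 = (-0.9730, -0.2306)
n_3 = (-0.1644, -0.9864)
n_4 = (+0.8066, -0.5911)
n_5 = (+0.7519, +0.6593)
  (0,1): δ = 134.68°  ·
  (0,2): δ = 70.07°  ·
  (0,3): δ = 2.86°  ✓
  (0,4): δ = 60.37°  ·
  (0,5): δ = 137.85°  ·
  (1,2): δ = 115.38°  ·
  (1,3): δ = 48.18°  ·
  (1,4): δ = 15.05°  ✓
  (1,5): δ = 92.53°  ·
  (2,3): δ = 112.80°  ·
  (2,4): δ = 49.57°  ·
  (2,5): δ = 27.91°  ✓
  (3,4): δ = 116.77°  ·
  (3,5): δ = 39.29°  ✓
  (4,5): δ = 102.52°  ·
antipodal pairs: 4

count = 4; pairs: (0,3), (1,4), (2,5), (3,5)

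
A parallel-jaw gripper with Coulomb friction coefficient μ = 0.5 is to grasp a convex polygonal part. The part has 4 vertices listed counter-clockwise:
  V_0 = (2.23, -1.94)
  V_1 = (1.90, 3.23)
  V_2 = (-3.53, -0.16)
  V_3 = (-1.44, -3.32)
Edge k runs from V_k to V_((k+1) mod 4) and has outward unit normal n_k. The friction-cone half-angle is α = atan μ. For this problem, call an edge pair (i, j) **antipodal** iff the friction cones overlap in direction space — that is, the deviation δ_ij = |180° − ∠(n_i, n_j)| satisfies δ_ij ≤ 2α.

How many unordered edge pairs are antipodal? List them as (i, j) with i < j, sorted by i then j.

count = 2; pairs: (0,2), (1,3)

α = atan 0.5 = 26.57°;  2α = 53.13°
n_0 = (+0.9980, +0.0637)
n_1 = (-0.5296, +0.8483)
n_2 = (-0.8341, -0.5517)
n_3 = (+0.3520, -0.9360)
  (0,1): δ = 61.68°  ·
  (0,2): δ = 29.83°  ✓
  (0,3): δ = 106.96°  ·
  (1,2): δ = 88.50°  ·
  (1,3): δ = 11.37°  ✓
  (2,3): δ = 102.87°  ·
antipodal pairs: 2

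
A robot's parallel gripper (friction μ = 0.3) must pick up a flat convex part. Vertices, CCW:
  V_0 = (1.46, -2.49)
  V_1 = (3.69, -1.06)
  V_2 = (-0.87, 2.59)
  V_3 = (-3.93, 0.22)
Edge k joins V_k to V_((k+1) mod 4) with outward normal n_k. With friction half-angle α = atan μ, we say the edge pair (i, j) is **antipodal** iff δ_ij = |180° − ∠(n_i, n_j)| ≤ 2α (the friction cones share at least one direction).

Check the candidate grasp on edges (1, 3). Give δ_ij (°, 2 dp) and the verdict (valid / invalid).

δ = 11.98°, valid

α = atan 0.3 = 16.70°;  2α = 33.40°
edge 1: e_1 = (-4.56, +3.65);  n_1 = (+0.6249, +0.7807)
edge 3: e_3 = (+5.39, -2.71);  n_3 = (-0.4492, -0.8934)
∠(n_1, n_3) = 168.02°
δ = |180° − 168.02°| = 11.98°
11.98° ≤ 2α = 33.40°  →  valid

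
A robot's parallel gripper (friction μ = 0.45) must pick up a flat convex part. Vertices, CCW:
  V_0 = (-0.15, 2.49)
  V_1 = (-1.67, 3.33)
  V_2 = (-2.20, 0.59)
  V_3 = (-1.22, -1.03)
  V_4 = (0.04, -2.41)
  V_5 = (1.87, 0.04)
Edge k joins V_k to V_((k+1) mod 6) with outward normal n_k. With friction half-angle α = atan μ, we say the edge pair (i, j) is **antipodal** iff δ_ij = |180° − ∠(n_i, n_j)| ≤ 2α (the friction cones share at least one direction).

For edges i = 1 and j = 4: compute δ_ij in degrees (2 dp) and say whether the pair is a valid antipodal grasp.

α = atan 0.45 = 24.23°;  2α = 48.46°
edge 1: e_1 = (-0.53, -2.74);  n_1 = (-0.9818, +0.1899)
edge 4: e_4 = (+1.83, +2.45);  n_4 = (+0.8012, -0.5984)
∠(n_1, n_4) = 154.19°
δ = |180° − 154.19°| = 25.81°
25.81° ≤ 2α = 48.46°  →  valid

δ = 25.81°, valid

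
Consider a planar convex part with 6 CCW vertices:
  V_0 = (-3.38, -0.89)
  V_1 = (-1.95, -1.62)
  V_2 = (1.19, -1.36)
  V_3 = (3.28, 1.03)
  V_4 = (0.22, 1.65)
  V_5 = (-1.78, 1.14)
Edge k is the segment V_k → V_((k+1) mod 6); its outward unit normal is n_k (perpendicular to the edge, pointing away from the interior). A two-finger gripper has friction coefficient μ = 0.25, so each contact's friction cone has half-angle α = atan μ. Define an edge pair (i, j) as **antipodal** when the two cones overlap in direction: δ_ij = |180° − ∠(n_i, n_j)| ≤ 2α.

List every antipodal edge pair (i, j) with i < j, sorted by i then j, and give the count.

count = 4; pairs: (0,3), (1,3), (1,4), (2,5)

α = atan 0.25 = 14.04°;  2α = 28.07°
n_0 = (-0.4547, -0.8907)
n_1 = (+0.0825, -0.9966)
n_2 = (+0.7528, -0.6583)
n_3 = (+0.1986, +0.9801)
n_4 = (-0.2471, +0.9690)
n_5 = (-0.7854, +0.6190)
  (0,1): δ = 148.22°  ·
  (0,2): δ = 104.13°  ·
  (0,3): δ = 15.59°  ✓
  (0,4): δ = 41.35°  ·
  (0,5): δ = 78.80°  ·
  (1,2): δ = 135.90°  ·
  (1,3): δ = 16.19°  ✓
  (1,4): δ = 9.57°  ✓
  (1,5): δ = 47.02°  ·
  (2,3): δ = 60.28°  ·
  (2,4): δ = 34.53°  ·
  (2,5): δ = 2.92°  ✓
  (3,4): δ = 154.24°  ·
  (3,5): δ = 116.79°  ·
  (4,5): δ = 142.55°  ·
antipodal pairs: 4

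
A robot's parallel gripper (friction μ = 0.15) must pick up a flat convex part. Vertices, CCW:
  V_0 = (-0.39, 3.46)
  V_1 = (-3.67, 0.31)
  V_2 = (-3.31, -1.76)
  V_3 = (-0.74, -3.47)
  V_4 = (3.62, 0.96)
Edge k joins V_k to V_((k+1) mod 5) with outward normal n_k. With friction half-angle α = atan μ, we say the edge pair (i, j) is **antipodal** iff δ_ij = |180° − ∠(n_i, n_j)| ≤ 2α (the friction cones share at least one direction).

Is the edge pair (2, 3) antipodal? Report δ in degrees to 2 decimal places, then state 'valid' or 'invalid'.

δ = 100.91°, invalid

α = atan 0.15 = 8.53°;  2α = 17.06°
edge 2: e_2 = (+2.57, -1.71);  n_2 = (-0.5540, -0.8325)
edge 3: e_3 = (+4.36, +4.43);  n_3 = (+0.7127, -0.7015)
∠(n_2, n_3) = 79.09°
δ = |180° − 79.09°| = 100.91°
100.91° > 2α = 17.06°  →  invalid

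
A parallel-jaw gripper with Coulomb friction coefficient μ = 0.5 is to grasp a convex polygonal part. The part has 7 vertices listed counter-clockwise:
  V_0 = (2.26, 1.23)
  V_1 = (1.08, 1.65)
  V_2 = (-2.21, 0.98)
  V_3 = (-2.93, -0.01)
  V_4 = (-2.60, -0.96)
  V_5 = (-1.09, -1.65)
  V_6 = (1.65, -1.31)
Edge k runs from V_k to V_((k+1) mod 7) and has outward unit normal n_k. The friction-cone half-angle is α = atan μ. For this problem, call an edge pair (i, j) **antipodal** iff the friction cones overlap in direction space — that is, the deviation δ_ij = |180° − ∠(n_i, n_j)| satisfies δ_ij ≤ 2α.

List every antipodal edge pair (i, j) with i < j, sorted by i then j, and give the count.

count = 8; pairs: (0,3), (0,4), (0,5), (1,4), (1,5), (2,5), (2,6), (3,6)

α = atan 0.5 = 26.57°;  2α = 53.13°
n_0 = (+0.3353, +0.9421)
n_1 = (-0.1996, +0.9799)
n_2 = (-0.8087, +0.5882)
n_3 = (-0.9446, -0.3281)
n_4 = (-0.4156, -0.9095)
n_5 = (+0.1231, -0.9924)
n_6 = (+0.9724, -0.2335)
  (0,1): δ = 148.90°  ·
  (0,2): δ = 106.44°  ·
  (0,3): δ = 51.25°  ✓
  (0,4): δ = 4.97°  ✓
  (0,5): δ = 26.67°  ✓
  (0,6): δ = 96.09°  ·
  (1,2): δ = 137.54°  ·
  (1,3): δ = 82.36°  ·
  (1,4): δ = 36.07°  ✓
  (1,5): δ = 4.44°  ✓
  (1,6): δ = 64.99°  ·
  (2,3): δ = 124.82°  ·
  (2,4): δ = 78.53°  ·
  (2,5): δ = 46.90°  ✓
  (2,6): δ = 22.52°  ✓
  (3,4): δ = 133.71°  ·
  (3,5): δ = 102.08°  ·
  (3,6): δ = 32.66°  ✓
  (4,5): δ = 148.37°  ·
  (4,6): δ = 78.95°  ·
  (5,6): δ = 110.58°  ·
antipodal pairs: 8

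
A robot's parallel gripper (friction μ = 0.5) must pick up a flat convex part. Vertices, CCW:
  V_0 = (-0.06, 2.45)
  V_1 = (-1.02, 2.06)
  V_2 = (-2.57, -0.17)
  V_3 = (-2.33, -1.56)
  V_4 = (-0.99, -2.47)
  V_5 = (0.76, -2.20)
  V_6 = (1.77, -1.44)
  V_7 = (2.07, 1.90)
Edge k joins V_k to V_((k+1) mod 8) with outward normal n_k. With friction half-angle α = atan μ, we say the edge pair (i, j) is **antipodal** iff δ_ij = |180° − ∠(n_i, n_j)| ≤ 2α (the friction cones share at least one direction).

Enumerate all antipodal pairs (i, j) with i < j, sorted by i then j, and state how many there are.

α = atan 0.5 = 26.57°;  2α = 53.13°
n_0 = (-0.3764, +0.9265)
n_1 = (-0.8211, +0.5707)
n_2 = (-0.9854, -0.1701)
n_3 = (-0.5618, -0.8273)
n_4 = (+0.1525, -0.9883)
n_5 = (+0.6013, -0.7990)
n_6 = (+0.9960, -0.0895)
n_7 = (+0.2500, +0.9682)
  (0,1): δ = 146.91°  ·
  (0,2): δ = 102.31°  ·
  (0,3): δ = 56.29°  ·
  (0,4): δ = 13.34°  ✓
  (0,5): δ = 14.85°  ✓
  (0,6): δ = 62.76°  ·
  (0,7): δ = 143.41°  ·
  (1,2): δ = 135.40°  ·
  (1,3): δ = 89.38°  ·
  (1,4): δ = 46.43°  ✓
  (1,5): δ = 18.24°  ✓
  (1,6): δ = 29.67°  ✓
  (1,7): δ = 110.32°  ·
  (2,3): δ = 133.98°  ·
  (2,4): δ = 91.03°  ·
  (2,5): δ = 62.84°  ·
  (2,6): δ = 14.93°  ✓
  (2,7): δ = 65.73°  ·
  (3,4): δ = 137.05°  ·
  (3,5): δ = 108.86°  ·
  (3,6): δ = 60.95°  ·
  (3,7): δ = 19.70°  ✓
  (4,5): δ = 151.81°  ·
  (4,6): δ = 103.90°  ·
  (4,7): δ = 23.25°  ✓
  (5,6): δ = 132.09°  ·
  (5,7): δ = 51.44°  ✓
  (6,7): δ = 99.35°  ·
antipodal pairs: 9

count = 9; pairs: (0,4), (0,5), (1,4), (1,5), (1,6), (2,6), (3,7), (4,7), (5,7)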